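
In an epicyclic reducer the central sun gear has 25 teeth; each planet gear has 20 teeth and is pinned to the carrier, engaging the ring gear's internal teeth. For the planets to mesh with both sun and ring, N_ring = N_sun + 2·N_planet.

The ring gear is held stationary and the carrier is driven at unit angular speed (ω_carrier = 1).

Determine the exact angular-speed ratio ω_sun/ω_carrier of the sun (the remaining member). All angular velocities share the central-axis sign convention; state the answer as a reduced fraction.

N_ring = 25 + 2·20 = 65
25(ω_s−ω_c) = −65(ω_r−ω_c),  ω_r=0, ω_c=1
ω_s = 1 − (65/25)(0−1) = 18/5
ω_s/ω_c = 18/5

18/5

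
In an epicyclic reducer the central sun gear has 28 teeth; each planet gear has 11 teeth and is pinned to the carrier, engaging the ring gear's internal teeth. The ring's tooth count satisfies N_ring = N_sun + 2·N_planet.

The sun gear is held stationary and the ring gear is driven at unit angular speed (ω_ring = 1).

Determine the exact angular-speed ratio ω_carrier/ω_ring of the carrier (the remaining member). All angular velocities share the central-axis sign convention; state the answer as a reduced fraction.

N_ring = 28 + 2·11 = 50
28(ω_s−ω_c) = −50(ω_r−ω_c),  ω_s=0, ω_r=1
28(0−ω_c) = −50(1−ω_c)  ⇒  78ω_c = 50  ⇒  ω_c = 25/39
ω_c/ω_r = 25/39

25/39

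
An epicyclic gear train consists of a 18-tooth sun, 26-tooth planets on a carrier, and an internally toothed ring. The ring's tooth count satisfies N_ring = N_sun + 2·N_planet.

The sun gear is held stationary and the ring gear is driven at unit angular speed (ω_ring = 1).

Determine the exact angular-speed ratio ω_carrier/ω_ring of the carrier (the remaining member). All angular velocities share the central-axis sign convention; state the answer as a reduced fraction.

35/44

N_ring = 18 + 2·26 = 70
18(ω_s−ω_c) = −70(ω_r−ω_c),  ω_s=0, ω_r=1
18(0−ω_c) = −70(1−ω_c)  ⇒  88ω_c = 70  ⇒  ω_c = 35/44
ω_c/ω_r = 35/44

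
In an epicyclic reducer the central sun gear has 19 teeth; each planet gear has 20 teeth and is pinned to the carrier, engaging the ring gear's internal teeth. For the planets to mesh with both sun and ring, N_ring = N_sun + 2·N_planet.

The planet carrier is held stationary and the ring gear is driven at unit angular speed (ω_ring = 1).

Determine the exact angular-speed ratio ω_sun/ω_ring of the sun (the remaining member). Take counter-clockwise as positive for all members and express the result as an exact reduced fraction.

-59/19

N_ring = 19 + 2·20 = 59
19(ω_s−ω_c) = −59(ω_r−ω_c),  ω_c=0, ω_r=1
ω_s = 0 − (59/19)(1−0) = -59/19
ω_s/ω_r = -59/19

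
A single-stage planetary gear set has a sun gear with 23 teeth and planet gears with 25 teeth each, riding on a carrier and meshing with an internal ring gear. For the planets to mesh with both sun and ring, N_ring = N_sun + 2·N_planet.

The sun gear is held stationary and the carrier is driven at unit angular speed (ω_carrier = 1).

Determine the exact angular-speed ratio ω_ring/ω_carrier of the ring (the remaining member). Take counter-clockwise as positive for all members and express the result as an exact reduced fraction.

N_ring = 23 + 2·25 = 73
23(ω_s−ω_c) = −73(ω_r−ω_c),  ω_s=0, ω_c=1
ω_r = 1 − (23/73)(0−1) = 96/73
ω_r/ω_c = 96/73

96/73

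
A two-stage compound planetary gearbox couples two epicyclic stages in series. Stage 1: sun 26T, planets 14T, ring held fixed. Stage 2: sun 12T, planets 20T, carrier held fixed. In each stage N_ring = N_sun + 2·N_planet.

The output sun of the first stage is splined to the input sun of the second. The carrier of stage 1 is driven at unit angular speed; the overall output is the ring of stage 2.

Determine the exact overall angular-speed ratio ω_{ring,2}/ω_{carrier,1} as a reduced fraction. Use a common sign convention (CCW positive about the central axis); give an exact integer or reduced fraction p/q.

-120/169

Stage 1: N_ring = 26 + 2·14 = 54
Stage 1: 26(ω_s−ω_c) = −54(ω_r−ω_c),  ω_r=0, ω_c=1
Stage 1: ω_s = 1 − (54/26)(0−1) = 40/13
  ⇒ ω_s¹/ω_c¹ = 40/13
Stage 2: N_ring = 12 + 2·20 = 52
Stage 2: 12(ω_s−ω_c) = −52(ω_r−ω_c),  ω_c=0, ω_s=1
Stage 2: ω_r = 0 − (12/52)(1−0) = -3/13
  ⇒ ω_r²/ω_s² = -3/13
Coupling ω_s² = ω_s¹ ⇒ overall = 40/13 × -3/13 = -120/169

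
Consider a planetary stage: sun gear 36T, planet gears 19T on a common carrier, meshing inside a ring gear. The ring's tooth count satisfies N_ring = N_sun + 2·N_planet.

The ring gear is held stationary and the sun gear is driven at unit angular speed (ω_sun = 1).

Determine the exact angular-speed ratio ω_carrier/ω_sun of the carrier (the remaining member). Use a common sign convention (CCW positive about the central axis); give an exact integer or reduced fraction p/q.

N_ring = 36 + 2·19 = 74
36(ω_s−ω_c) = −74(ω_r−ω_c),  ω_r=0, ω_s=1
36(1−ω_c) = −74(0−ω_c)  ⇒  110ω_c = 36  ⇒  ω_c = 18/55
ω_c/ω_s = 18/55

18/55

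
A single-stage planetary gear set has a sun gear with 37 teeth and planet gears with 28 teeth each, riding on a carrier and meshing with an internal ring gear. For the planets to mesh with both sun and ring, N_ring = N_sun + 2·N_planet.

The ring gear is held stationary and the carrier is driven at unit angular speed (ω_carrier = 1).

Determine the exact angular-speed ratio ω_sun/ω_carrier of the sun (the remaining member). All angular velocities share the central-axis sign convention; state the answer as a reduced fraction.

N_ring = 37 + 2·28 = 93
37(ω_s−ω_c) = −93(ω_r−ω_c),  ω_r=0, ω_c=1
ω_s = 1 − (93/37)(0−1) = 130/37
ω_s/ω_c = 130/37

130/37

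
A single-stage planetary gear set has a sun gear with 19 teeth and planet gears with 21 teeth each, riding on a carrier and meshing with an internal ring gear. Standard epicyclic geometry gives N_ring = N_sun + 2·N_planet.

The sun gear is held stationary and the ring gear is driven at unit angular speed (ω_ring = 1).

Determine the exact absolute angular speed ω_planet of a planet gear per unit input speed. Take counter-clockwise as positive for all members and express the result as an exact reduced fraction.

61/42

N_ring = 19 + 2·21 = 61
19(ω_s−ω_c) = −61(ω_r−ω_c),  ω_s=0, ω_r=1
19(0−ω_c) = −61(1−ω_c)  ⇒  80ω_c = 61  ⇒  ω_c = 61/80
sun–planet: 19·(0−61/80) = −21·(ω_p−ω_c)  ⇒  ω_p−ω_c = −(19/21)·(-61/80) = 1159/1680
ω_p = 61/80 + 1159/1680 = 61/42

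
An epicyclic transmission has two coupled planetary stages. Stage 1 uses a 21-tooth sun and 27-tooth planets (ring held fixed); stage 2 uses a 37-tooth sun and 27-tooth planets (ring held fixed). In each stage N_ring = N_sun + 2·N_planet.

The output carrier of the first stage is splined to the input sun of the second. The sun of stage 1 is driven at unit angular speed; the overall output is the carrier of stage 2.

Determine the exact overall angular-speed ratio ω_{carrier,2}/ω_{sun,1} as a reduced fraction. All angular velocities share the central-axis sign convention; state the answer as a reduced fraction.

Stage 1: N_ring = 21 + 2·27 = 75
Stage 1: 21(ω_s−ω_c) = −75(ω_r−ω_c),  ω_r=0, ω_s=1
Stage 1: 21(1−ω_c) = −75(0−ω_c)  ⇒  96ω_c = 21  ⇒  ω_c = 7/32
  ⇒ ω_c¹/ω_s¹ = 7/32
Stage 2: N_ring = 37 + 2·27 = 91
Stage 2: 37(ω_s−ω_c) = −91(ω_r−ω_c),  ω_r=0, ω_s=1
Stage 2: 37(1−ω_c) = −91(0−ω_c)  ⇒  128ω_c = 37  ⇒  ω_c = 37/128
  ⇒ ω_c²/ω_s² = 37/128
Coupling ω_s² = ω_c¹ ⇒ overall = 7/32 × 37/128 = 259/4096

259/4096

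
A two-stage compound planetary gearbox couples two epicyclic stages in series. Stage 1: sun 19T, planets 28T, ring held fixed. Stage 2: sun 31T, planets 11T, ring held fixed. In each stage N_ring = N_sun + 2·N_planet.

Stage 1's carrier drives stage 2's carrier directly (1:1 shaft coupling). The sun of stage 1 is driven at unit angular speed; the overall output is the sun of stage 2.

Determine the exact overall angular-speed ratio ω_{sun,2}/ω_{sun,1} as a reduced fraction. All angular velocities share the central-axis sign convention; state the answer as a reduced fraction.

798/1457

Stage 1: N_ring = 19 + 2·28 = 75
Stage 1: 19(ω_s−ω_c) = −75(ω_r−ω_c),  ω_r=0, ω_s=1
Stage 1: 19(1−ω_c) = −75(0−ω_c)  ⇒  94ω_c = 19  ⇒  ω_c = 19/94
  ⇒ ω_c¹/ω_s¹ = 19/94
Stage 2: N_ring = 31 + 2·11 = 53
Stage 2: 31(ω_s−ω_c) = −53(ω_r−ω_c),  ω_r=0, ω_c=1
Stage 2: ω_s = 1 − (53/31)(0−1) = 84/31
  ⇒ ω_s²/ω_c² = 84/31
Coupling ω_c² = ω_c¹ ⇒ overall = 19/94 × 84/31 = 798/1457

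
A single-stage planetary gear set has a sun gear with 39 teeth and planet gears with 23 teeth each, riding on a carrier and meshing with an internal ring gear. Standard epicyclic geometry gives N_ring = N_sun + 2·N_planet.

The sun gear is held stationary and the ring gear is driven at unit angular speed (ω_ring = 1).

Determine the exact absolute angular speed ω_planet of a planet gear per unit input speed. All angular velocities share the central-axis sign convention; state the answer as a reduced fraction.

85/46

N_ring = 39 + 2·23 = 85
39(ω_s−ω_c) = −85(ω_r−ω_c),  ω_s=0, ω_r=1
39(0−ω_c) = −85(1−ω_c)  ⇒  124ω_c = 85  ⇒  ω_c = 85/124
sun–planet: 39·(0−85/124) = −23·(ω_p−ω_c)  ⇒  ω_p−ω_c = −(39/23)·(-85/124) = 3315/2852
ω_p = 85/124 + 3315/2852 = 85/46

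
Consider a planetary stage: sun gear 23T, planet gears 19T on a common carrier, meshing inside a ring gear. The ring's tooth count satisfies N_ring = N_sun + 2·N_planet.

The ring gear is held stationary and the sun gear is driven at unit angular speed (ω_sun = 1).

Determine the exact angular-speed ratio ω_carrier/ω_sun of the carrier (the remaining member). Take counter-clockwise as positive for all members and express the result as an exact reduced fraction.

N_ring = 23 + 2·19 = 61
23(ω_s−ω_c) = −61(ω_r−ω_c),  ω_r=0, ω_s=1
23(1−ω_c) = −61(0−ω_c)  ⇒  84ω_c = 23  ⇒  ω_c = 23/84
ω_c/ω_s = 23/84

23/84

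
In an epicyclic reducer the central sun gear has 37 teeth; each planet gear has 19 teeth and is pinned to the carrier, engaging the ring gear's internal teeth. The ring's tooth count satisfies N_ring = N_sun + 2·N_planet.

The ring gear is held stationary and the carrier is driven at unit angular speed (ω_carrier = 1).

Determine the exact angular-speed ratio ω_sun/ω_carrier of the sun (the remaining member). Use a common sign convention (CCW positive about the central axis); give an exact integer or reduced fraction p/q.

N_ring = 37 + 2·19 = 75
37(ω_s−ω_c) = −75(ω_r−ω_c),  ω_r=0, ω_c=1
ω_s = 1 − (75/37)(0−1) = 112/37
ω_s/ω_c = 112/37

112/37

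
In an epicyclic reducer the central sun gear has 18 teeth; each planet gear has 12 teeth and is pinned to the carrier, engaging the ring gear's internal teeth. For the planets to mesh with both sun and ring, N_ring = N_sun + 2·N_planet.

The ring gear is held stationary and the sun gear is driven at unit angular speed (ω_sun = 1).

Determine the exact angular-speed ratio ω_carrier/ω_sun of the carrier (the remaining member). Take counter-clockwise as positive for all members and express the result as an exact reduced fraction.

3/10

N_ring = 18 + 2·12 = 42
18(ω_s−ω_c) = −42(ω_r−ω_c),  ω_r=0, ω_s=1
18(1−ω_c) = −42(0−ω_c)  ⇒  60ω_c = 18  ⇒  ω_c = 3/10
ω_c/ω_s = 3/10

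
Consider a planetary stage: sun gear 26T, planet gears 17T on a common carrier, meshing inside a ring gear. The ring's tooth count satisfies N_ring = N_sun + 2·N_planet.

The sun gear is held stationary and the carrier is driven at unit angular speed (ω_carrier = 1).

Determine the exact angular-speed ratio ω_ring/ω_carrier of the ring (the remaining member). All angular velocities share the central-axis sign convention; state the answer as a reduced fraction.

N_ring = 26 + 2·17 = 60
26(ω_s−ω_c) = −60(ω_r−ω_c),  ω_s=0, ω_c=1
ω_r = 1 − (26/60)(0−1) = 43/30
ω_r/ω_c = 43/30

43/30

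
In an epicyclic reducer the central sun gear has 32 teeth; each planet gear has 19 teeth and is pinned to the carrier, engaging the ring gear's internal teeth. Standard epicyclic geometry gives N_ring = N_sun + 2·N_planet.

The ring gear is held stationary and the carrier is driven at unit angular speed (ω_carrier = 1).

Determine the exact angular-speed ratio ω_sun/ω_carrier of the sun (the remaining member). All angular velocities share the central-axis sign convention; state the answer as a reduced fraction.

51/16

N_ring = 32 + 2·19 = 70
32(ω_s−ω_c) = −70(ω_r−ω_c),  ω_r=0, ω_c=1
ω_s = 1 − (70/32)(0−1) = 51/16
ω_s/ω_c = 51/16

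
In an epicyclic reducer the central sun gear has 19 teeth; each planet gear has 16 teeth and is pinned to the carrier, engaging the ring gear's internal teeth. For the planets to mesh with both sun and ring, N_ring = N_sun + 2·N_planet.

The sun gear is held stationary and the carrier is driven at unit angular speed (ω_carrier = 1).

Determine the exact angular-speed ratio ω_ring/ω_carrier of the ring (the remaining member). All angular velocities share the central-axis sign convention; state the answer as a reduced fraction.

70/51

N_ring = 19 + 2·16 = 51
19(ω_s−ω_c) = −51(ω_r−ω_c),  ω_s=0, ω_c=1
ω_r = 1 − (19/51)(0−1) = 70/51
ω_r/ω_c = 70/51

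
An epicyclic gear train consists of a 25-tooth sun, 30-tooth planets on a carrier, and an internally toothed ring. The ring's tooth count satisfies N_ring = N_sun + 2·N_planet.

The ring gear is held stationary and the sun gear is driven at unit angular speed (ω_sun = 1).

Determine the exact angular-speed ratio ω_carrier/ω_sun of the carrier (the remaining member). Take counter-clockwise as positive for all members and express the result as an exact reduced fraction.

5/22

N_ring = 25 + 2·30 = 85
25(ω_s−ω_c) = −85(ω_r−ω_c),  ω_r=0, ω_s=1
25(1−ω_c) = −85(0−ω_c)  ⇒  110ω_c = 25  ⇒  ω_c = 5/22
ω_c/ω_s = 5/22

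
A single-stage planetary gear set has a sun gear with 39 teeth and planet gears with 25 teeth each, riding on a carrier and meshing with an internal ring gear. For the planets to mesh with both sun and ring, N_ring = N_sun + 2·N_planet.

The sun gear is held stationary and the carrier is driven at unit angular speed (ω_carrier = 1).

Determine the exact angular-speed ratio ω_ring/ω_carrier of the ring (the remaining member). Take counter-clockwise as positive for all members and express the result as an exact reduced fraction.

128/89

N_ring = 39 + 2·25 = 89
39(ω_s−ω_c) = −89(ω_r−ω_c),  ω_s=0, ω_c=1
ω_r = 1 − (39/89)(0−1) = 128/89
ω_r/ω_c = 128/89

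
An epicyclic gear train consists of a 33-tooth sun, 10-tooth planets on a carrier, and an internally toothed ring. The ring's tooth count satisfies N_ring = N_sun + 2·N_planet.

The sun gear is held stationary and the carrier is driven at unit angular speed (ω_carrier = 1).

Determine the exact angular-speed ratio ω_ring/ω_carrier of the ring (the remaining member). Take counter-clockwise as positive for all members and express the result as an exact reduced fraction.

N_ring = 33 + 2·10 = 53
33(ω_s−ω_c) = −53(ω_r−ω_c),  ω_s=0, ω_c=1
ω_r = 1 − (33/53)(0−1) = 86/53
ω_r/ω_c = 86/53

86/53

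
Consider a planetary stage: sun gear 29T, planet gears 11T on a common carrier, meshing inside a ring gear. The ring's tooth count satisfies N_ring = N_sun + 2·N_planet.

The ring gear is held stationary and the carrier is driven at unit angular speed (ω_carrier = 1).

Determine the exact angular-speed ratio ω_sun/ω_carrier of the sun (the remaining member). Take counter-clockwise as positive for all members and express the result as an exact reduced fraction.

N_ring = 29 + 2·11 = 51
29(ω_s−ω_c) = −51(ω_r−ω_c),  ω_r=0, ω_c=1
ω_s = 1 − (51/29)(0−1) = 80/29
ω_s/ω_c = 80/29

80/29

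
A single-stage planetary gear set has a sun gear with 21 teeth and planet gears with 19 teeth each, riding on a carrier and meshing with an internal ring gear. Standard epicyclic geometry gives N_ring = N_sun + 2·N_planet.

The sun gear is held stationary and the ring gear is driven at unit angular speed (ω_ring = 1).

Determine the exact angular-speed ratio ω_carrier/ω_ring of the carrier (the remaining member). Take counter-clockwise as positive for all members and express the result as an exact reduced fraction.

59/80

N_ring = 21 + 2·19 = 59
21(ω_s−ω_c) = −59(ω_r−ω_c),  ω_s=0, ω_r=1
21(0−ω_c) = −59(1−ω_c)  ⇒  80ω_c = 59  ⇒  ω_c = 59/80
ω_c/ω_r = 59/80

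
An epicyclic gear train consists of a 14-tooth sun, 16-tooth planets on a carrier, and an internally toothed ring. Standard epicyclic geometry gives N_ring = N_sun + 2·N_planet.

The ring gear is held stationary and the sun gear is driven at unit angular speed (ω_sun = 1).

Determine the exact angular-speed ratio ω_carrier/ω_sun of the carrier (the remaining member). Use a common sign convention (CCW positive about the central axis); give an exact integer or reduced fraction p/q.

N_ring = 14 + 2·16 = 46
14(ω_s−ω_c) = −46(ω_r−ω_c),  ω_r=0, ω_s=1
14(1−ω_c) = −46(0−ω_c)  ⇒  60ω_c = 14  ⇒  ω_c = 7/30
ω_c/ω_s = 7/30

7/30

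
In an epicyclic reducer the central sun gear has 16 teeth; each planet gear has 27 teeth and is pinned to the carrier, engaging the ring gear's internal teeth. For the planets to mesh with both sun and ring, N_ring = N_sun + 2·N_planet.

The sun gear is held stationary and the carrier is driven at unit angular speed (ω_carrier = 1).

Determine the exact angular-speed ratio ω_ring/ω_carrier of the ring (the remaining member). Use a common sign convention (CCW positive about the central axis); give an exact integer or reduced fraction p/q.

N_ring = 16 + 2·27 = 70
16(ω_s−ω_c) = −70(ω_r−ω_c),  ω_s=0, ω_c=1
ω_r = 1 − (16/70)(0−1) = 43/35
ω_r/ω_c = 43/35

43/35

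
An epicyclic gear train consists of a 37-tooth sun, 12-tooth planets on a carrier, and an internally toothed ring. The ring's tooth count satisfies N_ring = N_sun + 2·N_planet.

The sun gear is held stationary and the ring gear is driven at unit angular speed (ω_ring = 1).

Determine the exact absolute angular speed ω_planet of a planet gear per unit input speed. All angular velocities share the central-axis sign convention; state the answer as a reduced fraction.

N_ring = 37 + 2·12 = 61
37(ω_s−ω_c) = −61(ω_r−ω_c),  ω_s=0, ω_r=1
37(0−ω_c) = −61(1−ω_c)  ⇒  98ω_c = 61  ⇒  ω_c = 61/98
sun–planet: 37·(0−61/98) = −12·(ω_p−ω_c)  ⇒  ω_p−ω_c = −(37/12)·(-61/98) = 2257/1176
ω_p = 61/98 + 2257/1176 = 61/24

61/24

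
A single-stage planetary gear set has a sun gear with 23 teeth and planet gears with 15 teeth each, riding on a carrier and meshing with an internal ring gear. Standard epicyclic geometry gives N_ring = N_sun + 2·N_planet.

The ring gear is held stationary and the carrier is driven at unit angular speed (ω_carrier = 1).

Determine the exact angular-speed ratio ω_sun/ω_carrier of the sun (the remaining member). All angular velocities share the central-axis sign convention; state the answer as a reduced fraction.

N_ring = 23 + 2·15 = 53
23(ω_s−ω_c) = −53(ω_r−ω_c),  ω_r=0, ω_c=1
ω_s = 1 − (53/23)(0−1) = 76/23
ω_s/ω_c = 76/23

76/23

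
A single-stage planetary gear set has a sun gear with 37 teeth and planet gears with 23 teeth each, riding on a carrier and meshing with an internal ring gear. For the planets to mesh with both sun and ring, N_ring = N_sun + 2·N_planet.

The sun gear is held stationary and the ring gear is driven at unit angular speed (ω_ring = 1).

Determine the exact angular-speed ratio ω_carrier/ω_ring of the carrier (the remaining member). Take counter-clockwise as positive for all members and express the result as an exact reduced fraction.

83/120

N_ring = 37 + 2·23 = 83
37(ω_s−ω_c) = −83(ω_r−ω_c),  ω_s=0, ω_r=1
37(0−ω_c) = −83(1−ω_c)  ⇒  120ω_c = 83  ⇒  ω_c = 83/120
ω_c/ω_r = 83/120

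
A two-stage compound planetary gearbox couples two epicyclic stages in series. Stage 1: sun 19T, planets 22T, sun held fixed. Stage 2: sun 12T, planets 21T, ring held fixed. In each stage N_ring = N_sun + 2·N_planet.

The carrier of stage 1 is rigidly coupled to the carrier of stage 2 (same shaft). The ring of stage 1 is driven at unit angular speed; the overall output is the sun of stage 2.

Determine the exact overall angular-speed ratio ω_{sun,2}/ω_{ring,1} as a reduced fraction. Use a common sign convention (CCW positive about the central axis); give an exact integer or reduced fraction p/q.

Stage 1: N_ring = 19 + 2·22 = 63
Stage 1: 19(ω_s−ω_c) = −63(ω_r−ω_c),  ω_s=0, ω_r=1
Stage 1: 19(0−ω_c) = −63(1−ω_c)  ⇒  82ω_c = 63  ⇒  ω_c = 63/82
  ⇒ ω_c¹/ω_r¹ = 63/82
Stage 2: N_ring = 12 + 2·21 = 54
Stage 2: 12(ω_s−ω_c) = −54(ω_r−ω_c),  ω_r=0, ω_c=1
Stage 2: ω_s = 1 − (54/12)(0−1) = 11/2
  ⇒ ω_s²/ω_c² = 11/2
Coupling ω_c² = ω_c¹ ⇒ overall = 63/82 × 11/2 = 693/164

693/164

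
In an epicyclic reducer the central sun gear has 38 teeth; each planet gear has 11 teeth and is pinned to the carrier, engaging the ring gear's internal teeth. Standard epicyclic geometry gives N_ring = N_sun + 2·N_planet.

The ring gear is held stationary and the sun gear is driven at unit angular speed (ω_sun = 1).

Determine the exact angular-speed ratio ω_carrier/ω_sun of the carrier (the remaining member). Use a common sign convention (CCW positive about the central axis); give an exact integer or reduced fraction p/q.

19/49

N_ring = 38 + 2·11 = 60
38(ω_s−ω_c) = −60(ω_r−ω_c),  ω_r=0, ω_s=1
38(1−ω_c) = −60(0−ω_c)  ⇒  98ω_c = 38  ⇒  ω_c = 19/49
ω_c/ω_s = 19/49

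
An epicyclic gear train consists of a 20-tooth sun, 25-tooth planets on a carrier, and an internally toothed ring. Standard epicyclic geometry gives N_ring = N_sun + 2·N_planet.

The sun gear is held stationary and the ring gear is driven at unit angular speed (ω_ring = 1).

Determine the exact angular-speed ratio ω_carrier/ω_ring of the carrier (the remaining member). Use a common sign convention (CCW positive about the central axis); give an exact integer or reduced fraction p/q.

N_ring = 20 + 2·25 = 70
20(ω_s−ω_c) = −70(ω_r−ω_c),  ω_s=0, ω_r=1
20(0−ω_c) = −70(1−ω_c)  ⇒  90ω_c = 70  ⇒  ω_c = 7/9
ω_c/ω_r = 7/9

7/9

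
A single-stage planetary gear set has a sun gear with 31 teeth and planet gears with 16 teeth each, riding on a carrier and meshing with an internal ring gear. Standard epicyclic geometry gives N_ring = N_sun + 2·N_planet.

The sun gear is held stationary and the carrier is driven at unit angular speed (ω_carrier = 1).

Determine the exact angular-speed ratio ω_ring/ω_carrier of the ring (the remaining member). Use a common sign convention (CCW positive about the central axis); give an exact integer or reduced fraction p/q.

N_ring = 31 + 2·16 = 63
31(ω_s−ω_c) = −63(ω_r−ω_c),  ω_s=0, ω_c=1
ω_r = 1 − (31/63)(0−1) = 94/63
ω_r/ω_c = 94/63

94/63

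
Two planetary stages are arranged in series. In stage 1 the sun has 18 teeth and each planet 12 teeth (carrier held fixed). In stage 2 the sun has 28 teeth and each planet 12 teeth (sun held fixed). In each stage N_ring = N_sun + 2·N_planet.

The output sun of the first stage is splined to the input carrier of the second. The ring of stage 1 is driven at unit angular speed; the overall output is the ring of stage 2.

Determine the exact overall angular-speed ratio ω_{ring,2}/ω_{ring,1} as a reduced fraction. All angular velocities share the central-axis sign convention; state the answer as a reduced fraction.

-140/39

Stage 1: N_ring = 18 + 2·12 = 42
Stage 1: 18(ω_s−ω_c) = −42(ω_r−ω_c),  ω_c=0, ω_r=1
Stage 1: ω_s = 0 − (42/18)(1−0) = -7/3
  ⇒ ω_s¹/ω_r¹ = -7/3
Stage 2: N_ring = 28 + 2·12 = 52
Stage 2: 28(ω_s−ω_c) = −52(ω_r−ω_c),  ω_s=0, ω_c=1
Stage 2: ω_r = 1 − (28/52)(0−1) = 20/13
  ⇒ ω_r²/ω_c² = 20/13
Coupling ω_c² = ω_s¹ ⇒ overall = -7/3 × 20/13 = -140/39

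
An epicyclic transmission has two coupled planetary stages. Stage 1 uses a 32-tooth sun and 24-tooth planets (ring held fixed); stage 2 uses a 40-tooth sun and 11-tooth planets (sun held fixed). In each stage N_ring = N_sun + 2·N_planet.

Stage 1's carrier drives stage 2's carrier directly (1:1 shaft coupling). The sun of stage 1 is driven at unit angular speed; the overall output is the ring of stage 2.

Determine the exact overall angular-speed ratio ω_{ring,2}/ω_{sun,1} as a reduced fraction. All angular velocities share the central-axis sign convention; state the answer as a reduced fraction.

102/217

Stage 1: N_ring = 32 + 2·24 = 80
Stage 1: 32(ω_s−ω_c) = −80(ω_r−ω_c),  ω_r=0, ω_s=1
Stage 1: 32(1−ω_c) = −80(0−ω_c)  ⇒  112ω_c = 32  ⇒  ω_c = 2/7
  ⇒ ω_c¹/ω_s¹ = 2/7
Stage 2: N_ring = 40 + 2·11 = 62
Stage 2: 40(ω_s−ω_c) = −62(ω_r−ω_c),  ω_s=0, ω_c=1
Stage 2: ω_r = 1 − (40/62)(0−1) = 51/31
  ⇒ ω_r²/ω_c² = 51/31
Coupling ω_c² = ω_c¹ ⇒ overall = 2/7 × 51/31 = 102/217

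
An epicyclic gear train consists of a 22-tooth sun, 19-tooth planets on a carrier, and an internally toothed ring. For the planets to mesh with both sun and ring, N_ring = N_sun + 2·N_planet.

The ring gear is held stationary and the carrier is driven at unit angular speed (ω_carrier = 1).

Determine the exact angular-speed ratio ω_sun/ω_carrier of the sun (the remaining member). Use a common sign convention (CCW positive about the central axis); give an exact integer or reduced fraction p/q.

41/11

N_ring = 22 + 2·19 = 60
22(ω_s−ω_c) = −60(ω_r−ω_c),  ω_r=0, ω_c=1
ω_s = 1 − (60/22)(0−1) = 41/11
ω_s/ω_c = 41/11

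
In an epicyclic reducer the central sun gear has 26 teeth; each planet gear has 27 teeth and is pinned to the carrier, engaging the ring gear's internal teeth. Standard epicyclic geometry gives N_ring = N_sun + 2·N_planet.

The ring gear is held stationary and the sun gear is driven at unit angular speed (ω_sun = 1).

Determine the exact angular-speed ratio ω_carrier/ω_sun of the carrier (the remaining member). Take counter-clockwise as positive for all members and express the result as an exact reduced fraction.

13/53

N_ring = 26 + 2·27 = 80
26(ω_s−ω_c) = −80(ω_r−ω_c),  ω_r=0, ω_s=1
26(1−ω_c) = −80(0−ω_c)  ⇒  106ω_c = 26  ⇒  ω_c = 13/53
ω_c/ω_s = 13/53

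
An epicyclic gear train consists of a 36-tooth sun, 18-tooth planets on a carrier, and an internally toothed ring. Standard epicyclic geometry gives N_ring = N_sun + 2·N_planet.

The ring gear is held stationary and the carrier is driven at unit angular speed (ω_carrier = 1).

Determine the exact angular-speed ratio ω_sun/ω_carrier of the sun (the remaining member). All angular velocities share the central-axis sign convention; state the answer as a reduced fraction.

N_ring = 36 + 2·18 = 72
36(ω_s−ω_c) = −72(ω_r−ω_c),  ω_r=0, ω_c=1
ω_s = 1 − (72/36)(0−1) = 3
ω_s/ω_c = 3

3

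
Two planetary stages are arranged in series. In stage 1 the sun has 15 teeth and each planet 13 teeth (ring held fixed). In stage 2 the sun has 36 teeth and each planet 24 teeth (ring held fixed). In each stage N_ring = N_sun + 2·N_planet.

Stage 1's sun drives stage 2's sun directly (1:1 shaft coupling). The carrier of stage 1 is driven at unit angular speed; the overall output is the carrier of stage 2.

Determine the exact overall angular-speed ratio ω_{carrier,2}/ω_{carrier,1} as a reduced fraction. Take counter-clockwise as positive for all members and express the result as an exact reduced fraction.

Stage 1: N_ring = 15 + 2·13 = 41
Stage 1: 15(ω_s−ω_c) = −41(ω_r−ω_c),  ω_r=0, ω_c=1
Stage 1: ω_s = 1 − (41/15)(0−1) = 56/15
  ⇒ ω_s¹/ω_c¹ = 56/15
Stage 2: N_ring = 36 + 2·24 = 84
Stage 2: 36(ω_s−ω_c) = −84(ω_r−ω_c),  ω_r=0, ω_s=1
Stage 2: 36(1−ω_c) = −84(0−ω_c)  ⇒  120ω_c = 36  ⇒  ω_c = 3/10
  ⇒ ω_c²/ω_s² = 3/10
Coupling ω_s² = ω_s¹ ⇒ overall = 56/15 × 3/10 = 28/25

28/25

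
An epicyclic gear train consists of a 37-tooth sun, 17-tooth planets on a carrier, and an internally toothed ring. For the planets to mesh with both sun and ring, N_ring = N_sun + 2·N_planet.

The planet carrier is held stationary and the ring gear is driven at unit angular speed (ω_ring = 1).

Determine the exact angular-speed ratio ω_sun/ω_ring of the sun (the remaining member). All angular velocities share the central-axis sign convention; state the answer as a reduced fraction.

N_ring = 37 + 2·17 = 71
37(ω_s−ω_c) = −71(ω_r−ω_c),  ω_c=0, ω_r=1
ω_s = 0 − (71/37)(1−0) = -71/37
ω_s/ω_r = -71/37

-71/37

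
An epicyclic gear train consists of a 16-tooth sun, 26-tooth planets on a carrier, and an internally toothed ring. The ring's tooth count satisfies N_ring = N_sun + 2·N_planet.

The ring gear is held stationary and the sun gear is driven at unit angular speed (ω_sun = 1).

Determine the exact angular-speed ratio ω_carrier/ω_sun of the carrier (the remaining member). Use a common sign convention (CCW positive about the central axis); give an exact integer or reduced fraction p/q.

N_ring = 16 + 2·26 = 68
16(ω_s−ω_c) = −68(ω_r−ω_c),  ω_r=0, ω_s=1
16(1−ω_c) = −68(0−ω_c)  ⇒  84ω_c = 16  ⇒  ω_c = 4/21
ω_c/ω_s = 4/21

4/21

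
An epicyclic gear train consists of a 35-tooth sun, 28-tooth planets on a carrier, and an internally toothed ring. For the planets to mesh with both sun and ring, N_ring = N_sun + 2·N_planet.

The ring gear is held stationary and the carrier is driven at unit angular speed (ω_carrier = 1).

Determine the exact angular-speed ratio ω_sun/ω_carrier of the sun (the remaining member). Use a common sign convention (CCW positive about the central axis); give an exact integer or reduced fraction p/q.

18/5

N_ring = 35 + 2·28 = 91
35(ω_s−ω_c) = −91(ω_r−ω_c),  ω_r=0, ω_c=1
ω_s = 1 − (91/35)(0−1) = 18/5
ω_s/ω_c = 18/5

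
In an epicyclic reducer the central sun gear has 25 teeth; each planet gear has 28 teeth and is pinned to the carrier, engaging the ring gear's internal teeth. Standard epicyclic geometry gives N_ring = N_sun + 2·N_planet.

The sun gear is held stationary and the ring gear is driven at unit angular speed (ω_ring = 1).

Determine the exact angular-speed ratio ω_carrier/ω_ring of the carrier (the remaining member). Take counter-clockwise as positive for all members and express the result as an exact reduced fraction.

N_ring = 25 + 2·28 = 81
25(ω_s−ω_c) = −81(ω_r−ω_c),  ω_s=0, ω_r=1
25(0−ω_c) = −81(1−ω_c)  ⇒  106ω_c = 81  ⇒  ω_c = 81/106
ω_c/ω_r = 81/106

81/106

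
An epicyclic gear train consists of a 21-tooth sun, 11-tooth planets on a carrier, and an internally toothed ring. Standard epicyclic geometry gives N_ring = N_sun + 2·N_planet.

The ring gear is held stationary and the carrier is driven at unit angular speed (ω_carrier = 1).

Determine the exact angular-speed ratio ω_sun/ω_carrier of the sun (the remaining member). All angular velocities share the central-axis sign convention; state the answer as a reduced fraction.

N_ring = 21 + 2·11 = 43
21(ω_s−ω_c) = −43(ω_r−ω_c),  ω_r=0, ω_c=1
ω_s = 1 − (43/21)(0−1) = 64/21
ω_s/ω_c = 64/21

64/21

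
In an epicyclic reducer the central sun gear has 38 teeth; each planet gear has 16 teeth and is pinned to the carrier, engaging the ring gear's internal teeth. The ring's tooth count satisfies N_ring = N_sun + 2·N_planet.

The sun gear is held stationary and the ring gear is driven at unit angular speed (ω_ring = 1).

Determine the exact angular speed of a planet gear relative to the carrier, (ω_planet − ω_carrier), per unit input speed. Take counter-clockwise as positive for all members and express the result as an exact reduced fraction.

665/432

N_ring = 38 + 2·16 = 70
38(ω_s−ω_c) = −70(ω_r−ω_c),  ω_s=0, ω_r=1
38(0−ω_c) = −70(1−ω_c)  ⇒  108ω_c = 70  ⇒  ω_c = 35/54
sun–planet: 38·(0−35/54) = −16·(ω_p−ω_c)  ⇒  ω_p−ω_c = −(38/16)·(-35/54) = 665/432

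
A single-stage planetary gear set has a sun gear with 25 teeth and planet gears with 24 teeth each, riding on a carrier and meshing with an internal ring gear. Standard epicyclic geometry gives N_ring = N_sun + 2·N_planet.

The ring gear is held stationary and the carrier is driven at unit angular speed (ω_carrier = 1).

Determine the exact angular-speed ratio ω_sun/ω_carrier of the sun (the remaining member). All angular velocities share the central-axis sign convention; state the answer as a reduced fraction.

98/25

N_ring = 25 + 2·24 = 73
25(ω_s−ω_c) = −73(ω_r−ω_c),  ω_r=0, ω_c=1
ω_s = 1 − (73/25)(0−1) = 98/25
ω_s/ω_c = 98/25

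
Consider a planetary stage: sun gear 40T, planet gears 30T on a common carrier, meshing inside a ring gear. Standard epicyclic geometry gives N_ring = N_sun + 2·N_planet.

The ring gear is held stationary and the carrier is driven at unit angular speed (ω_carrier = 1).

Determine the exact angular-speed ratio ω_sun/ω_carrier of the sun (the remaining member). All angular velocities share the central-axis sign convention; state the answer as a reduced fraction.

N_ring = 40 + 2·30 = 100
40(ω_s−ω_c) = −100(ω_r−ω_c),  ω_r=0, ω_c=1
ω_s = 1 − (100/40)(0−1) = 7/2
ω_s/ω_c = 7/2

7/2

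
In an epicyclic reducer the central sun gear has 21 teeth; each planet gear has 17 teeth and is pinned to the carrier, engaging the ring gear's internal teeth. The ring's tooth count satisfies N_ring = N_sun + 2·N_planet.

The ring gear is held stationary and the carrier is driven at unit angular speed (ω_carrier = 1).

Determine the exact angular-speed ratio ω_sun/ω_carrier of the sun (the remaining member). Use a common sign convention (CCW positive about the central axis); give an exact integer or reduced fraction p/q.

76/21

N_ring = 21 + 2·17 = 55
21(ω_s−ω_c) = −55(ω_r−ω_c),  ω_r=0, ω_c=1
ω_s = 1 − (55/21)(0−1) = 76/21
ω_s/ω_c = 76/21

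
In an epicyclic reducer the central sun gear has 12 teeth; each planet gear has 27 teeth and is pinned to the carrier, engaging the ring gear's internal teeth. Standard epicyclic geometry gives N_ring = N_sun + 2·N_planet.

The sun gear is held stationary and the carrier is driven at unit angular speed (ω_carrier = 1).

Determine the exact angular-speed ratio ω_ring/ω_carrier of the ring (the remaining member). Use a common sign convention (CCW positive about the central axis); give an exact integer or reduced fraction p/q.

13/11

N_ring = 12 + 2·27 = 66
12(ω_s−ω_c) = −66(ω_r−ω_c),  ω_s=0, ω_c=1
ω_r = 1 − (12/66)(0−1) = 13/11
ω_r/ω_c = 13/11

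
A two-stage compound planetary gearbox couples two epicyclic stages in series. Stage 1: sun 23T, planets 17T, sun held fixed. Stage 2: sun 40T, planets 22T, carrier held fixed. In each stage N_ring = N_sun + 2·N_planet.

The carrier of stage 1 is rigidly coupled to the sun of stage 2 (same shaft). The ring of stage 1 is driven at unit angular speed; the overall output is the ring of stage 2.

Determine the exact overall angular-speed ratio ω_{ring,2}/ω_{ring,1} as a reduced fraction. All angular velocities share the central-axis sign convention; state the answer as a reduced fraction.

Stage 1: N_ring = 23 + 2·17 = 57
Stage 1: 23(ω_s−ω_c) = −57(ω_r−ω_c),  ω_s=0, ω_r=1
Stage 1: 23(0−ω_c) = −57(1−ω_c)  ⇒  80ω_c = 57  ⇒  ω_c = 57/80
  ⇒ ω_c¹/ω_r¹ = 57/80
Stage 2: N_ring = 40 + 2·22 = 84
Stage 2: 40(ω_s−ω_c) = −84(ω_r−ω_c),  ω_c=0, ω_s=1
Stage 2: ω_r = 0 − (40/84)(1−0) = -10/21
  ⇒ ω_r²/ω_s² = -10/21
Coupling ω_s² = ω_c¹ ⇒ overall = 57/80 × -10/21 = -19/56

-19/56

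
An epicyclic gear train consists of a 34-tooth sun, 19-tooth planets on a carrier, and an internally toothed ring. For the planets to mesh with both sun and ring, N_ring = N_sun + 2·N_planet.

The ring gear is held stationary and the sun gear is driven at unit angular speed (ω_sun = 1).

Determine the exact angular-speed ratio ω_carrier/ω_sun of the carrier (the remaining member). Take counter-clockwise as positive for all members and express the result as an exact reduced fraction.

N_ring = 34 + 2·19 = 72
34(ω_s−ω_c) = −72(ω_r−ω_c),  ω_r=0, ω_s=1
34(1−ω_c) = −72(0−ω_c)  ⇒  106ω_c = 34  ⇒  ω_c = 17/53
ω_c/ω_s = 17/53

17/53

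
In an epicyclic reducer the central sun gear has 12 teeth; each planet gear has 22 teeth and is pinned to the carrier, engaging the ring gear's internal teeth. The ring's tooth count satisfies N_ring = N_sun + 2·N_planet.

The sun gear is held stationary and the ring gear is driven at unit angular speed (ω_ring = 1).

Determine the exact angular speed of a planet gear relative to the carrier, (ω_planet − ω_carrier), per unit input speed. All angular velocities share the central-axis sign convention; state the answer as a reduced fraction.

84/187

N_ring = 12 + 2·22 = 56
12(ω_s−ω_c) = −56(ω_r−ω_c),  ω_s=0, ω_r=1
12(0−ω_c) = −56(1−ω_c)  ⇒  68ω_c = 56  ⇒  ω_c = 14/17
sun–planet: 12·(0−14/17) = −22·(ω_p−ω_c)  ⇒  ω_p−ω_c = −(12/22)·(-14/17) = 84/187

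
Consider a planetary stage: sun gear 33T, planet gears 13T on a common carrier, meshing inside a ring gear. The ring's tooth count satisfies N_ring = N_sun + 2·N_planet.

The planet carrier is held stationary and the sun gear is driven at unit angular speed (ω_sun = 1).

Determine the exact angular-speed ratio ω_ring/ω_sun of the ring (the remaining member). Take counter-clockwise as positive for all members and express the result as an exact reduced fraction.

-33/59

N_ring = 33 + 2·13 = 59
33(ω_s−ω_c) = −59(ω_r−ω_c),  ω_c=0, ω_s=1
ω_r = 0 − (33/59)(1−0) = -33/59
ω_r/ω_s = -33/59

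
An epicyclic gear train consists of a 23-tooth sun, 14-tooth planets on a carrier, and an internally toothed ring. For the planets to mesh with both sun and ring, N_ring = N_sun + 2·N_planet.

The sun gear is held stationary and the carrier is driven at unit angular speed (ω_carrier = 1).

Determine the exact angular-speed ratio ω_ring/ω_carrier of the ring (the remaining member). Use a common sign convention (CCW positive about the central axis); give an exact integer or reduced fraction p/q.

N_ring = 23 + 2·14 = 51
23(ω_s−ω_c) = −51(ω_r−ω_c),  ω_s=0, ω_c=1
ω_r = 1 − (23/51)(0−1) = 74/51
ω_r/ω_c = 74/51

74/51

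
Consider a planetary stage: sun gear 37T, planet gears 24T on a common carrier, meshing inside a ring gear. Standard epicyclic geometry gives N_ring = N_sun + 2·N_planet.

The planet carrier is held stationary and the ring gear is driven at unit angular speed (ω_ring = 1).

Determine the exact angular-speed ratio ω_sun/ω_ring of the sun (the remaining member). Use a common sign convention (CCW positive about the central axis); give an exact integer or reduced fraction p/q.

N_ring = 37 + 2·24 = 85
37(ω_s−ω_c) = −85(ω_r−ω_c),  ω_c=0, ω_r=1
ω_s = 0 − (85/37)(1−0) = -85/37
ω_s/ω_r = -85/37

-85/37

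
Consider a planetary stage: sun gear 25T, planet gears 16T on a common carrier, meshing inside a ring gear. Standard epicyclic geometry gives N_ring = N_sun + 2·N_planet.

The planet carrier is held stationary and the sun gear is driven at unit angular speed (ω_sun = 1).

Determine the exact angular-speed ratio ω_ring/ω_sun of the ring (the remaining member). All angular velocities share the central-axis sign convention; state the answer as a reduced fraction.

-25/57

N_ring = 25 + 2·16 = 57
25(ω_s−ω_c) = −57(ω_r−ω_c),  ω_c=0, ω_s=1
ω_r = 0 − (25/57)(1−0) = -25/57
ω_r/ω_s = -25/57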